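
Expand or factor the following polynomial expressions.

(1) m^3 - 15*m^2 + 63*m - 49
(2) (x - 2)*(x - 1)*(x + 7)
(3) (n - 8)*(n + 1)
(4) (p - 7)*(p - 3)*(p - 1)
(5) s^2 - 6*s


(1) = (m - 7)^2*(m - 1)
(2) = x^3 + 4*x^2 - 19*x + 14
(3) = n^2 - 7*n - 8
(4) = p^3 - 11*p^2 + 31*p - 21
(5) = s*(s - 6)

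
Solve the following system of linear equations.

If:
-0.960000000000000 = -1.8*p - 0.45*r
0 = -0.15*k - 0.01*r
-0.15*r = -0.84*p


Then:
k = -0.08
p = 0.22
r = 1.24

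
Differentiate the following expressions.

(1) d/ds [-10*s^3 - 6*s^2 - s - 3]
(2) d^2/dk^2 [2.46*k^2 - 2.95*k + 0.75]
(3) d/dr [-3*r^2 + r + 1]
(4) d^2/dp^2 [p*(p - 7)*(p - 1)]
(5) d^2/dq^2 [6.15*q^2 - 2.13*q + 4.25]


(1) = -30*s^2 - 12*s - 1
(2) = 4.92000000000000
(3) = 1 - 6*r
(4) = 6*p - 16
(5) = 12.3000000000000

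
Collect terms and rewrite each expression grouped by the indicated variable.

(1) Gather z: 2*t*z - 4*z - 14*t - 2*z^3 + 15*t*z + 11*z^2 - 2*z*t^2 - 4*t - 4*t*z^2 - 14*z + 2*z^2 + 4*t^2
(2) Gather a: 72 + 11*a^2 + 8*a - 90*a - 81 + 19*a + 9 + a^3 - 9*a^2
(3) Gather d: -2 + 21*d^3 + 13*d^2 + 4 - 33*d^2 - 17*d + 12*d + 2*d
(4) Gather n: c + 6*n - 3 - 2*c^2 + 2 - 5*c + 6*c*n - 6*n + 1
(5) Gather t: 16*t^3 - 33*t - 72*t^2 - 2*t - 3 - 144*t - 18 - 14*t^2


(1) = 4*t^2 - 18*t - 2*z^3 + z^2*(13 - 4*t) + z*(-2*t^2 + 17*t - 18)
(2) = a^3 + 2*a^2 - 63*a
(3) = 21*d^3 - 20*d^2 - 3*d + 2
(4) = -2*c^2 + 6*c*n - 4*c
(5) = 16*t^3 - 86*t^2 - 179*t - 21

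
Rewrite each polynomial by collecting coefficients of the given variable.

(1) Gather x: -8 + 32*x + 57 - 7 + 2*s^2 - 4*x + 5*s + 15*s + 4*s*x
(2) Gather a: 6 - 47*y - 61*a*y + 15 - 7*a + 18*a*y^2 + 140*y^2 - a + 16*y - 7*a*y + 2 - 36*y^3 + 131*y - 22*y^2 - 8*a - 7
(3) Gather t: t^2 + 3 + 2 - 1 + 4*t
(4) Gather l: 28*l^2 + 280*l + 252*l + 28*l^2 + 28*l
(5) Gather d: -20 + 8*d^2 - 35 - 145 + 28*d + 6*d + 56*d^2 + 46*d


(1) = 2*s^2 + 20*s + x*(4*s + 28) + 42
(2) = a*(18*y^2 - 68*y - 16) - 36*y^3 + 118*y^2 + 100*y + 16
(3) = t^2 + 4*t + 4
(4) = 56*l^2 + 560*l
(5) = 64*d^2 + 80*d - 200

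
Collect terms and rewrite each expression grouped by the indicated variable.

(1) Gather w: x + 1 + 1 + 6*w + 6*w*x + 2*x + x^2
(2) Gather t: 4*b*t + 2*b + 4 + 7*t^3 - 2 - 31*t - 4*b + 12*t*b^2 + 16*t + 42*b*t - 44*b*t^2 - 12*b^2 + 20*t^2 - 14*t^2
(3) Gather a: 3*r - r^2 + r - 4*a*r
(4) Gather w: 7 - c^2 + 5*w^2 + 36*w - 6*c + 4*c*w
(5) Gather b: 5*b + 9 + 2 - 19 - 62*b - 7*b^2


(1) = w*(6*x + 6) + x^2 + 3*x + 2
(2) = -12*b^2 - 2*b + 7*t^3 + t^2*(6 - 44*b) + t*(12*b^2 + 46*b - 15) + 2
(3) = -4*a*r - r^2 + 4*r
(4) = -c^2 - 6*c + 5*w^2 + w*(4*c + 36) + 7
(5) = -7*b^2 - 57*b - 8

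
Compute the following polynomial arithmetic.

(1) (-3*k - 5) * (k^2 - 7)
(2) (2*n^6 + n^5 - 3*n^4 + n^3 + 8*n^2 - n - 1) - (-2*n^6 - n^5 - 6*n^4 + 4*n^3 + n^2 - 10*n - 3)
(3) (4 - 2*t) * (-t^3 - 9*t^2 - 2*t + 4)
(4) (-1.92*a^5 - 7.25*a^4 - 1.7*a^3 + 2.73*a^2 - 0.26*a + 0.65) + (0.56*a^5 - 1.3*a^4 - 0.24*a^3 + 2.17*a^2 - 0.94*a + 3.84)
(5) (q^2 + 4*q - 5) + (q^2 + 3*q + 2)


(1) = -3*k^3 - 5*k^2 + 21*k + 35
(2) = 4*n^6 + 2*n^5 + 3*n^4 - 3*n^3 + 7*n^2 + 9*n + 2
(3) = 2*t^4 + 14*t^3 - 32*t^2 - 16*t + 16
(4) = -1.36*a^5 - 8.55*a^4 - 1.94*a^3 + 4.9*a^2 - 1.2*a + 4.49
(5) = 2*q^2 + 7*q - 3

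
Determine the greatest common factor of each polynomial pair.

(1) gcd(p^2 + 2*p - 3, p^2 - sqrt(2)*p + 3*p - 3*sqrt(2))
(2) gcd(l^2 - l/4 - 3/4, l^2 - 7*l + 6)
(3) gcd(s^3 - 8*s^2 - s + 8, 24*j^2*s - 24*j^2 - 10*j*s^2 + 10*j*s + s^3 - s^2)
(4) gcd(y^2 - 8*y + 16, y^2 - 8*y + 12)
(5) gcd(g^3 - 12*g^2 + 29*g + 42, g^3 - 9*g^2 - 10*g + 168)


(1) = gcd((p - 1)*(p + 3), (p + 3)*(p - sqrt(2))) = p + 3
(2) = gcd((l - 1)*(l + 3/4), (l - 6)*(l - 1)) = l - 1
(3) = gcd((s - 8)*(s - 1)*(s + 1), (-6*j + s)*(-4*j + s)*(s - 1)) = s - 1
(4) = gcd((y - 4)^2, (y - 6)*(y - 2)) = 1
(5) = g^2 - 13*g + 42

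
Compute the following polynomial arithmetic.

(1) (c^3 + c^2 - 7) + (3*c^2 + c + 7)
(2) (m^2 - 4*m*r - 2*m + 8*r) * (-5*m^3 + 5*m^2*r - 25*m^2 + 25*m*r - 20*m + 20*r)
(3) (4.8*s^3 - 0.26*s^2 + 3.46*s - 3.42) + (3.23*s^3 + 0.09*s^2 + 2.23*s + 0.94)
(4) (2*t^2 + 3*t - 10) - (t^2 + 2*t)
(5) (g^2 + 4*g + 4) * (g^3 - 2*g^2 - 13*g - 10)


(1) = c^3 + 4*c^2 + c
(2) = -5*m^5 + 25*m^4*r - 15*m^4 - 20*m^3*r^2 + 75*m^3*r + 30*m^3 - 60*m^2*r^2 - 150*m^2*r + 40*m^2 + 120*m*r^2 - 200*m*r + 160*r^2
(3) = 8.03*s^3 - 0.17*s^2 + 5.69*s - 2.48
(4) = t^2 + t - 10
(5) = g^5 + 2*g^4 - 17*g^3 - 70*g^2 - 92*g - 40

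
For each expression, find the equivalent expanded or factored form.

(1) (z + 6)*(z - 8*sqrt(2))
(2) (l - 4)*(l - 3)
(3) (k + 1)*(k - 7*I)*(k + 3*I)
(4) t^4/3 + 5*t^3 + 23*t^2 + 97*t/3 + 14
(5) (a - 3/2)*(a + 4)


(1) = z^2 - 8*sqrt(2)*z + 6*z - 48*sqrt(2)
(2) = l^2 - 7*l + 12
(3) = k^3 + k^2 - 4*I*k^2 + 21*k - 4*I*k + 21
(4) = (t/3 + 1/3)*(t + 1)*(t + 6)*(t + 7)
(5) = a^2 + 5*a/2 - 6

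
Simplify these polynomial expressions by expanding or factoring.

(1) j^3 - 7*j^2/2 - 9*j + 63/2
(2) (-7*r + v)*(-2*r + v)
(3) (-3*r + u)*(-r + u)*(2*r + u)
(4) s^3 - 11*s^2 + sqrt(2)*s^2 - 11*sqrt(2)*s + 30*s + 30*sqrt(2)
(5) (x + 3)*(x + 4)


(1) = (j - 7/2)*(j - 3)*(j + 3)
(2) = 14*r^2 - 9*r*v + v^2
(3) = 6*r^3 - 5*r^2*u - 2*r*u^2 + u^3
(4) = (s - 6)*(s - 5)*(s + sqrt(2))
(5) = x^2 + 7*x + 12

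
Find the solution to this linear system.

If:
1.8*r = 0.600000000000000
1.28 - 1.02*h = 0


Then:
h = 1.25
r = 0.33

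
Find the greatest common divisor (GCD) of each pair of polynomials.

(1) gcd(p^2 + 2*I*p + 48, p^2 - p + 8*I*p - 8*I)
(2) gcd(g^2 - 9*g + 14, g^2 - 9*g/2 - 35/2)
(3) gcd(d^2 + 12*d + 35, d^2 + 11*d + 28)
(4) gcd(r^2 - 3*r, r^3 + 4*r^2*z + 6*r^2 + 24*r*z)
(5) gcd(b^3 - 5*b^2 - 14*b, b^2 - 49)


(1) = p + 8*I
(2) = gcd((g - 7)*(g - 2), (g - 7)*(g + 5/2)) = g - 7
(3) = d + 7
(4) = gcd(r*(r - 3), r*(r + 6)*(r + 4*z)) = r
(5) = b - 7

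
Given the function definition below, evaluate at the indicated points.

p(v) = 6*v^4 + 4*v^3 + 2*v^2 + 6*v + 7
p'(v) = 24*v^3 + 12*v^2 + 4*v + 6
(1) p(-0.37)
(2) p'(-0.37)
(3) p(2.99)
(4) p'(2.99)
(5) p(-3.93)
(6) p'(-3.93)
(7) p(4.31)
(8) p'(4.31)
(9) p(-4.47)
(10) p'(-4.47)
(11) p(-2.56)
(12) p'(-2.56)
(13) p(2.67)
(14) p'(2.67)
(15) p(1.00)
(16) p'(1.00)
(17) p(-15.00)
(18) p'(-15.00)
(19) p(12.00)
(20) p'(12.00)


(1) = 4.96
(2) = 4.95
(3) = 629.30
(4) = 766.78
(5) = 1202.79
(6) = -1281.14
(7) = 2460.69
(8) = 2167.66
(9) = 2058.30
(10) = -1915.66
(11) = 195.34
(12) = -328.25
(13) = 418.34
(14) = 559.05
(15) = 25.00
(16) = 46.00
(17) = 290617.00
(18) = -78354.00
(19) = 131695.00
(20) = 43254.00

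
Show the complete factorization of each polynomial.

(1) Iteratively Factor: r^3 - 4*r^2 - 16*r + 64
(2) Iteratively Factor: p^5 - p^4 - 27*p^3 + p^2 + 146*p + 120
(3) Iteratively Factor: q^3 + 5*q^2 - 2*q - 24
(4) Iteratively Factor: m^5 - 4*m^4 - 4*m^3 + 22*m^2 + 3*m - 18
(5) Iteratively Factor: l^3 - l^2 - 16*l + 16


(1) = (r - 4)*(r^2 - 16) = (r - 4)*(r + 4)*(r - 4)
(2) = (p + 1)*(p^4 - 2*p^3 - 25*p^2 + 26*p + 120) = (p + 1)*(p + 2)*(p^3 - 4*p^2 - 17*p + 60) = (p - 5)*(p + 1)*(p + 2)*(p^2 + p - 12) = (p - 5)*(p - 3)*(p + 1)*(p + 2)*(p + 4)
(3) = (q - 2)*(q^2 + 7*q + 12) = (q - 2)*(q + 3)*(q + 4)
(4) = (m + 2)*(m^4 - 6*m^3 + 8*m^2 + 6*m - 9) = (m - 1)*(m + 2)*(m^3 - 5*m^2 + 3*m + 9) = (m - 1)*(m + 1)*(m + 2)*(m^2 - 6*m + 9) = (m - 3)*(m - 1)*(m + 1)*(m + 2)*(m - 3)
(5) = (l - 4)*(l^2 + 3*l - 4) = (l - 4)*(l - 1)*(l + 4)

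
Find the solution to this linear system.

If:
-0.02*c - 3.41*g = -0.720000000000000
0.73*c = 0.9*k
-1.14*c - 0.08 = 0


Then:
c = -0.07
g = 0.21
k = -0.06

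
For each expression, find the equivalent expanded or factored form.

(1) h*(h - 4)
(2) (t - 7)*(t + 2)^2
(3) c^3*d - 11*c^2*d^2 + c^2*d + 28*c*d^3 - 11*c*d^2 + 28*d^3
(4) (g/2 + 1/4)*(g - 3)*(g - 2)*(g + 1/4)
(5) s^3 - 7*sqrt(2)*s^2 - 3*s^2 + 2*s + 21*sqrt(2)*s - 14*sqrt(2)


(1) = h^2 - 4*h
(2) = t^3 - 3*t^2 - 24*t - 28
(3) = (c - 7*d)*(c - 4*d)*(c*d + d)
(4) = g^4/2 - 17*g^3/8 + 19*g^2/16 + 31*g/16 + 3/8
(5) = (s - 2)*(s - 1)*(s - 7*sqrt(2))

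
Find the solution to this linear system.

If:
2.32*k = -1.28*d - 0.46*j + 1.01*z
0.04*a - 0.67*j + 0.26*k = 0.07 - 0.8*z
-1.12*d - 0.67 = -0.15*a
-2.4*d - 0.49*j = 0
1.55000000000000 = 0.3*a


Then:
a = 5.17
d = 0.09
j = -0.46
k = -0.18
z = -0.50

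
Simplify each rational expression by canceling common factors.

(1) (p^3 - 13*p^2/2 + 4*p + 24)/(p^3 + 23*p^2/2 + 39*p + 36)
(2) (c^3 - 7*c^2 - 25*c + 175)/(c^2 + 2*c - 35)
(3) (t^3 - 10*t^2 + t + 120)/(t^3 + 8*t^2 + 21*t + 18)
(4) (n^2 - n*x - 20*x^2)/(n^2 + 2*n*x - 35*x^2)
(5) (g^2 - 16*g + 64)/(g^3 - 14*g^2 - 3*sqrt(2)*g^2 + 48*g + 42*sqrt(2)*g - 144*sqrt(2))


(1) = (p^2 - 8*p + 16)/(p^2 + 10*p + 24)
(2) = (c^2 - 2*c - 35)/(c + 7)
(3) = (t^2 - 13*t + 40)/(t^2 + 5*t + 6)
(4) = (n + 4*x)/(n + 7*x)
(5) = (g - 8)/(g^2 + g*(-6 - 3*sqrt(2)) + 18*sqrt(2))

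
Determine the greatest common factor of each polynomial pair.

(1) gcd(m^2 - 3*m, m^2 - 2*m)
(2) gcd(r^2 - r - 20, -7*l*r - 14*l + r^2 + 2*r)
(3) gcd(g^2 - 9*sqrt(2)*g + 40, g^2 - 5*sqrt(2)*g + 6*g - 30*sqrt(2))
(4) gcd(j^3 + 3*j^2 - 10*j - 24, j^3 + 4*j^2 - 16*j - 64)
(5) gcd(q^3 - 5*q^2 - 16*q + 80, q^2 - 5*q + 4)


(1) = gcd(m*(m - 3), m*(m - 2)) = m
(2) = 1
(3) = gcd((g - 5*sqrt(2))*(g - 4*sqrt(2)), (g + 6)*(g - 5*sqrt(2))) = g - 5*sqrt(2)
(4) = j + 4
(5) = q - 4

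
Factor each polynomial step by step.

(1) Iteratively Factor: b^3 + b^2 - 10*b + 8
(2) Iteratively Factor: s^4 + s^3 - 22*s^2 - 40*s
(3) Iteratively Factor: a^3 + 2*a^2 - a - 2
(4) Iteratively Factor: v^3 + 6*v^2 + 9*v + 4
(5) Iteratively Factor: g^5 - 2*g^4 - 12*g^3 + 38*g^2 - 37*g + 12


(1) = (b + 4)*(b^2 - 3*b + 2) = (b - 1)*(b + 4)*(b - 2)
(2) = (s)*(s^3 + s^2 - 22*s - 40) = s*(s + 4)*(s^2 - 3*s - 10) = s*(s - 5)*(s + 4)*(s + 2)
(3) = (a + 1)*(a^2 + a - 2) = (a + 1)*(a + 2)*(a - 1)
(4) = (v + 1)*(v^2 + 5*v + 4) = (v + 1)*(v + 4)*(v + 1)
(5) = (g - 3)*(g^4 + g^3 - 9*g^2 + 11*g - 4) = (g - 3)*(g - 1)*(g^3 + 2*g^2 - 7*g + 4) = (g - 3)*(g - 1)^2*(g^2 + 3*g - 4) = (g - 3)*(g - 1)^2*(g + 4)*(g - 1)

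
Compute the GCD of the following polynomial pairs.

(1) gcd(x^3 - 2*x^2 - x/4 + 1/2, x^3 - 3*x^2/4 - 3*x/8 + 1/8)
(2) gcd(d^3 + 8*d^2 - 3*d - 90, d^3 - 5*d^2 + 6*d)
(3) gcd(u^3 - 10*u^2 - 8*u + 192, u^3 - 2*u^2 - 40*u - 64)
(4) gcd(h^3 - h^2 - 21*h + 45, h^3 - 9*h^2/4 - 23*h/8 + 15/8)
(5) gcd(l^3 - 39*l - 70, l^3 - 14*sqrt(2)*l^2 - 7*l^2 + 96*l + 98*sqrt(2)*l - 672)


(1) = gcd((x - 2)*(x - 1/2)*(x + 1/2), (x - 1)*(x - 1/4)*(x + 1/2)) = x + 1/2
(2) = d - 3
(3) = gcd((u - 8)*(u - 6)*(u + 4), (u - 8)*(u + 2)*(u + 4)) = u^2 - 4*u - 32
(4) = gcd((h - 3)^2*(h + 5), (h - 3)*(h - 1/2)*(h + 5/4)) = h - 3
(5) = l - 7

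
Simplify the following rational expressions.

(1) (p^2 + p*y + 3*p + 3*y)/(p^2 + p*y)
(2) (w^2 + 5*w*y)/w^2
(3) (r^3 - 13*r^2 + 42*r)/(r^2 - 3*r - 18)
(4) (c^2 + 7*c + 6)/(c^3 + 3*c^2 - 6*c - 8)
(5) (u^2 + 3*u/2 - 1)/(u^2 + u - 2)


(1) = (p + 3)/p
(2) = (w + 5*y)/w
(3) = (r^2 - 7*r)/(r + 3)
(4) = (c + 6)/(c^2 + 2*c - 8)
(5) = (2*u - 1)/(2*u - 2)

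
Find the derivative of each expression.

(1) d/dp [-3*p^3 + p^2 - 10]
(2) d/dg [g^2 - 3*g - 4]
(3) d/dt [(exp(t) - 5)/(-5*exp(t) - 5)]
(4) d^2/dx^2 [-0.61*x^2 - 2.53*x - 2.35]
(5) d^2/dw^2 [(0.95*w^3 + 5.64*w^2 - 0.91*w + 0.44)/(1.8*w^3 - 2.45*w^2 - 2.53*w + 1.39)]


(1) = p*(2 - 9*p)
(2) = 2*g - 3
(3) = -3/(10*cosh(t/2)^2)
(4) = -1.22000000000000
(5) = (44.9262*w^6 + 8.2674*w^5 + 166.77036*w^4 - 299.10407*w^3 + 126.34281*w^2 + 2.1777*w + 24.023326)/(5.832*w^9 - 23.814*w^8 + 7.8219*w^7 + 65.748475*w^6 - 47.773515*w^5 - 59.99655*w^4 + 45.934553*w^3 + 12.490818*w^2 - 14.664639*w + 2.685619)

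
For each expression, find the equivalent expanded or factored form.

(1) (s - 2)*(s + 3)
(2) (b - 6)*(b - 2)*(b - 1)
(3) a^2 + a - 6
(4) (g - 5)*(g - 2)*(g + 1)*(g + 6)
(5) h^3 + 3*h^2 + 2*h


(1) = s^2 + s - 6
(2) = b^3 - 9*b^2 + 20*b - 12
(3) = (a - 2)*(a + 3)
(4) = g^4 - 33*g^2 + 28*g + 60
(5) = h*(h + 1)*(h + 2)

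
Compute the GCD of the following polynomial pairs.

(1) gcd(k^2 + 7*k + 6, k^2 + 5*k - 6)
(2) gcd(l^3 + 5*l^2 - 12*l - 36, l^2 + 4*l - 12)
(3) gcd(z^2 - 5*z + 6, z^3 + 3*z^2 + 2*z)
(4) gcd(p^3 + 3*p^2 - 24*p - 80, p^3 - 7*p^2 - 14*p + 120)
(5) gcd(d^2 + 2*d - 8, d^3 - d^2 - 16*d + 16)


(1) = k + 6
(2) = l + 6
(3) = 1
(4) = p^2 - p - 20
(5) = d + 4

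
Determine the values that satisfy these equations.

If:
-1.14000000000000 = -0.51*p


Then:
p = 2.24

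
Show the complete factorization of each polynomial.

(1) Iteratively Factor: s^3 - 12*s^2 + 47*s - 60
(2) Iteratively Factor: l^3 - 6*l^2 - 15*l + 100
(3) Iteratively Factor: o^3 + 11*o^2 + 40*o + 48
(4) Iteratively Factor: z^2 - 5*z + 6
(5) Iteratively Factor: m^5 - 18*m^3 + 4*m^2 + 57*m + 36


(1) = (s - 5)*(s^2 - 7*s + 12) = (s - 5)*(s - 3)*(s - 4)
(2) = (l - 5)*(l^2 - l - 20) = (l - 5)*(l + 4)*(l - 5)
(3) = (o + 4)*(o^2 + 7*o + 12) = (o + 4)^2*(o + 3)
(4) = (z - 3)*(z - 2)
(5) = (m + 4)*(m^4 - 4*m^3 - 2*m^2 + 12*m + 9) = (m - 3)*(m + 4)*(m^3 - m^2 - 5*m - 3) = (m - 3)*(m + 1)*(m + 4)*(m^2 - 2*m - 3) = (m - 3)^2*(m + 1)*(m + 4)*(m + 1)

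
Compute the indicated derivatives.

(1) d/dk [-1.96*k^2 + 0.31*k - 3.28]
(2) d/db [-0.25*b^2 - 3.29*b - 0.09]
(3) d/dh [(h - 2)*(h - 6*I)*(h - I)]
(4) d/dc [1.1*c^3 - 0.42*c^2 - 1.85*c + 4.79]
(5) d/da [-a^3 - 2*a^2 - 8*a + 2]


(1) = 0.31 - 3.92*k
(2) = -0.5*b - 3.29
(3) = 3*h^2 + h*(-4 - 14*I) - 6 + 14*I
(4) = 3.3*c^2 - 0.84*c - 1.85
(5) = -3*a^2 - 4*a - 8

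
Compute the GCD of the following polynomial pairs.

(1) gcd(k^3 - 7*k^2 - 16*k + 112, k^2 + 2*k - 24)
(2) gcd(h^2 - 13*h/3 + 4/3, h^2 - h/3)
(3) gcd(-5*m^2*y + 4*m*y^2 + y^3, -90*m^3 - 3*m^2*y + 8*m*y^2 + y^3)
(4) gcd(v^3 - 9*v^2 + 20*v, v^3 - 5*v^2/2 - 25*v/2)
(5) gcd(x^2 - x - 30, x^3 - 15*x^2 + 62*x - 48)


(1) = gcd((k - 7)*(k - 4)*(k + 4), (k - 4)*(k + 6)) = k - 4
(2) = gcd((h - 4)*(h - 1/3), h*(h - 1/3)) = h - 1/3
(3) = gcd(y*(-m + y)*(5*m + y), (-3*m + y)*(5*m + y)*(6*m + y)) = 5*m + y
(4) = gcd(v*(v - 5)*(v - 4), v*(v - 5)*(v + 5/2)) = v^2 - 5*v
(5) = x - 6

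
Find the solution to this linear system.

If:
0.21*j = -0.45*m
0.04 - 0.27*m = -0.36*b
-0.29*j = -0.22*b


Then:
b = -0.09
j = -0.07
m = 0.03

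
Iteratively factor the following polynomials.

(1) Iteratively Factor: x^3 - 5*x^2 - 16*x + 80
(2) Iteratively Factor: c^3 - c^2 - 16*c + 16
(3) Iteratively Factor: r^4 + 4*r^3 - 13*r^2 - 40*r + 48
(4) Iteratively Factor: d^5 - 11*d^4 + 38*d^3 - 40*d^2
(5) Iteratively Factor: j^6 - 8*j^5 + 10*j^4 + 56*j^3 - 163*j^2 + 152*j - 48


(1) = (x - 4)*(x^2 - x - 20) = (x - 5)*(x - 4)*(x + 4)
(2) = (c - 1)*(c^2 - 16) = (c - 4)*(c - 1)*(c + 4)
(3) = (r + 4)*(r^3 - 13*r + 12) = (r - 3)*(r + 4)*(r^2 + 3*r - 4) = (r - 3)*(r + 4)^2*(r - 1)
(4) = (d - 2)*(d^4 - 9*d^3 + 20*d^2) = (d - 4)*(d - 2)*(d^3 - 5*d^2) = d*(d - 4)*(d - 2)*(d^2 - 5*d) = d^2*(d - 4)*(d - 2)*(d - 5)
(5) = (j - 4)*(j^5 - 4*j^4 - 6*j^3 + 32*j^2 - 35*j + 12) = (j - 4)*(j + 3)*(j^4 - 7*j^3 + 15*j^2 - 13*j + 4) = (j - 4)^2*(j + 3)*(j^3 - 3*j^2 + 3*j - 1) = (j - 4)^2*(j - 1)*(j + 3)*(j^2 - 2*j + 1) = (j - 4)^2*(j - 1)^2*(j + 3)*(j - 1)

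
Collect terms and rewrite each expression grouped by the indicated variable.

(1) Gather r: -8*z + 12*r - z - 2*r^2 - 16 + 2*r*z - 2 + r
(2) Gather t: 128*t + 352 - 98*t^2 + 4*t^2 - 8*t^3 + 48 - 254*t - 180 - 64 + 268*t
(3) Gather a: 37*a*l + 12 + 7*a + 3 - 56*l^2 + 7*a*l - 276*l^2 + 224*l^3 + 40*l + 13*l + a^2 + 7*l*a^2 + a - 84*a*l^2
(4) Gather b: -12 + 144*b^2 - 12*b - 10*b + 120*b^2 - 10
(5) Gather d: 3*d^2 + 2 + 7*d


(1) = -2*r^2 + r*(2*z + 13) - 9*z - 18
(2) = -8*t^3 - 94*t^2 + 142*t + 156
(3) = a^2*(7*l + 1) + a*(-84*l^2 + 44*l + 8) + 224*l^3 - 332*l^2 + 53*l + 15
(4) = 264*b^2 - 22*b - 22
(5) = 3*d^2 + 7*d + 2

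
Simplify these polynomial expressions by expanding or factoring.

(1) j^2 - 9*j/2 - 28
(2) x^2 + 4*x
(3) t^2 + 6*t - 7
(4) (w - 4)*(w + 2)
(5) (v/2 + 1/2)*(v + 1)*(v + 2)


(1) = (j - 8)*(j + 7/2)
(2) = x*(x + 4)
(3) = (t - 1)*(t + 7)
(4) = w^2 - 2*w - 8
(5) = v^3/2 + 2*v^2 + 5*v/2 + 1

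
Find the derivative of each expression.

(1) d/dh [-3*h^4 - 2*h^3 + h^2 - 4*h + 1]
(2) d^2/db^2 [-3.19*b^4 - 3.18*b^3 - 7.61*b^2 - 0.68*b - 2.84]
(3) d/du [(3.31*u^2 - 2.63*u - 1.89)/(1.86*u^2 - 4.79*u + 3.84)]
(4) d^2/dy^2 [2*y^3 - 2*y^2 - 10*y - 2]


(1) = -12*h^3 - 6*h^2 + 2*h - 4
(2) = -38.28*b^2 - 19.08*b - 15.22
(3) = (-10.9631*u^2 + 32.4516*u - 19.1523)/(3.4596*u^4 - 17.8188*u^3 + 37.2289*u^2 - 36.7872*u + 14.7456)
(4) = 12*y - 4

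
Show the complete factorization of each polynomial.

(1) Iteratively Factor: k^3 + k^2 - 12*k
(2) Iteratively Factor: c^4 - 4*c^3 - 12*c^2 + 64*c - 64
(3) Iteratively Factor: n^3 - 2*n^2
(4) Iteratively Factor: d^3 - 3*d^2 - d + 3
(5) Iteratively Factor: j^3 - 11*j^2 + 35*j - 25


(1) = (k - 3)*(k^2 + 4*k) = (k - 3)*(k + 4)*(k)
(2) = (c - 4)*(c^3 - 12*c + 16) = (c - 4)*(c - 2)*(c^2 + 2*c - 8) = (c - 4)*(c - 2)^2*(c + 4)
(3) = (n)*(n^2 - 2*n) = n*(n - 2)*(n)
(4) = (d - 3)*(d^2 - 1) = (d - 3)*(d - 1)*(d + 1)
(5) = (j - 5)*(j^2 - 6*j + 5) = (j - 5)*(j - 1)*(j - 5)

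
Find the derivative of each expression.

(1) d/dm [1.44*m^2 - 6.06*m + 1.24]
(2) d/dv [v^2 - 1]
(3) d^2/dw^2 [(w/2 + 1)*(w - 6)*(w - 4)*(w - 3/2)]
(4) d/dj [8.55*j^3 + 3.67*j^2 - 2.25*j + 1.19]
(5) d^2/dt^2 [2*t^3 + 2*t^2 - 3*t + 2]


(1) = 2.88*m - 6.06
(2) = 2*v
(3) = 6*w^2 - 57*w/2 + 16
(4) = 25.65*j^2 + 7.34*j - 2.25
(5) = 12*t + 4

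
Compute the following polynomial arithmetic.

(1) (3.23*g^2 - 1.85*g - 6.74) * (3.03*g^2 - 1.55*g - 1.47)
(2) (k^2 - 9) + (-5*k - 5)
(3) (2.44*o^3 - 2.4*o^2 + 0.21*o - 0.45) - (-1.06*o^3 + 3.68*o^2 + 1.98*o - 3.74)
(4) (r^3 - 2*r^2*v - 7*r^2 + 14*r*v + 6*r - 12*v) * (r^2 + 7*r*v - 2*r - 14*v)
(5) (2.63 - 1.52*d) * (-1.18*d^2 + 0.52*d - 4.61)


(1) = 9.7869*g^4 - 10.612*g^3 - 22.3028*g^2 + 13.1665*g + 9.9078
(2) = k^2 - 5*k - 14
(3) = 3.5*o^3 - 6.08*o^2 - 1.77*o + 3.29
(4) = r^5 + 5*r^4*v - 9*r^4 - 14*r^3*v^2 - 45*r^3*v + 20*r^3 + 126*r^2*v^2 + 100*r^2*v - 12*r^2 - 280*r*v^2 - 60*r*v + 168*v^2
(5) = 1.7936*d^3 - 3.8938*d^2 + 8.3748*d - 12.1243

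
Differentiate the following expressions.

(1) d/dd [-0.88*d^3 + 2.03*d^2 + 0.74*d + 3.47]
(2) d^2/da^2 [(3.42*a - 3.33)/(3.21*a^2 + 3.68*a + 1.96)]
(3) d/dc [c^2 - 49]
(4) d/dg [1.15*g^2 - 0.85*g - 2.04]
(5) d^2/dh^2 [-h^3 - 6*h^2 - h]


(1) = -2.64*d^2 + 4.06*d + 0.74
(2) = ((3.42*a - 3.33)*(6.42*a + 3.68)*(12.84*a + 7.36) - (65.8692*a + 3.7926)*(3.21*a^2 + 3.68*a + 1.96))/(3.21*a^2 + 3.68*a + 1.96)^3
(3) = 2*c
(4) = 2.3*g - 0.85
(5) = -6*h - 12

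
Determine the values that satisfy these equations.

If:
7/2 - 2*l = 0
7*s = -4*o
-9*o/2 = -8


Then:
l = 7/4
o = 16/9
s = -64/63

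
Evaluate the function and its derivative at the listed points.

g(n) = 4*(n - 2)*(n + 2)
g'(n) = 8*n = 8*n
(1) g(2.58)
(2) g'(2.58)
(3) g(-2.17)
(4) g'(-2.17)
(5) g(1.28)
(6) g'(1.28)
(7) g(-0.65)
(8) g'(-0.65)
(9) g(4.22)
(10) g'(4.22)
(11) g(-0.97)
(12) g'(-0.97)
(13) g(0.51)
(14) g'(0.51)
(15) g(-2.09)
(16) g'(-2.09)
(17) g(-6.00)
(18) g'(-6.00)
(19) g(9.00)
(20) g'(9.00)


(1) = 10.63
(2) = 20.64
(3) = 2.84
(4) = -17.36
(5) = -9.45
(6) = 10.24
(7) = -14.31
(8) = -5.20
(9) = 55.23
(10) = 33.76
(11) = -12.24
(12) = -7.76
(13) = -14.96
(14) = 4.08
(15) = 1.47
(16) = -16.72
(17) = 128.00
(18) = -48.00
(19) = 308.00
(20) = 72.00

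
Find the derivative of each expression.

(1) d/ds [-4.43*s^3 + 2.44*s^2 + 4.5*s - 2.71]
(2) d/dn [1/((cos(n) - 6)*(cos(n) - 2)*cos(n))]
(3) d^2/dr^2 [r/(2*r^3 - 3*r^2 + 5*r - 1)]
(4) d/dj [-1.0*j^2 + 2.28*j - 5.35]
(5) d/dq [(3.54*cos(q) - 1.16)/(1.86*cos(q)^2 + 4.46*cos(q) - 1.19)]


(1) = -13.29*s^2 + 4.88*s + 4.5
(2) = (3*sin(n) + 12*sin(n)/cos(n)^2 - 16*tan(n))/((cos(n) - 6)^2*(cos(n) - 2)^2)
(3) = 2*(r*(6*r^2 - 6*r + 5)^2 + (-6*r^2 - 3*r*(2*r - 1) + 6*r - 5)*(2*r^3 - 3*r^2 + 5*r - 1))/(2*r^3 - 3*r^2 + 5*r - 1)^3
(4) = 2.28 - 2.0*j
(5) = (6.5844*cos(q)^2 - 4.3152*cos(q) - 0.961)*sin(q)/(3.4596*cos(q)^4 + 16.5912*cos(q)^3 + 15.4648*cos(q)^2 - 10.6148*cos(q) + 1.4161)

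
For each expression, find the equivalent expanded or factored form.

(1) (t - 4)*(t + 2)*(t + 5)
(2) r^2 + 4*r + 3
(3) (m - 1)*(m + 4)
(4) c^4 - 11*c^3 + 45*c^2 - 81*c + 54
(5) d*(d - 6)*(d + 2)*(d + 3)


(1) = t^3 + 3*t^2 - 18*t - 40
(2) = (r + 1)*(r + 3)
(3) = m^2 + 3*m - 4
(4) = (c - 3)^3*(c - 2)
(5) = d^4 - d^3 - 24*d^2 - 36*d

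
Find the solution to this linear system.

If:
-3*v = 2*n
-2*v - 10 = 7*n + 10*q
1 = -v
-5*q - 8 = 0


Then:
No Solution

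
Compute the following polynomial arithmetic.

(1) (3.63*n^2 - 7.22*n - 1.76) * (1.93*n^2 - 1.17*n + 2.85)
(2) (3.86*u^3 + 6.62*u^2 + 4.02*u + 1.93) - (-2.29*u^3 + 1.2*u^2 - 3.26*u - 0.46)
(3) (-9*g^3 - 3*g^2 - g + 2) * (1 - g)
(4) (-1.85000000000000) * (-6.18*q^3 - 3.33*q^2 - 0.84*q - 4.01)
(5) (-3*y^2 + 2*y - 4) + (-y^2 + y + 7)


(1) = 7.0059*n^4 - 18.1817*n^3 + 15.3961*n^2 - 18.5178*n - 5.016
(2) = 6.15*u^3 + 5.42*u^2 + 7.28*u + 2.39
(3) = 9*g^4 - 6*g^3 - 2*g^2 - 3*g + 2
(4) = 11.433*q^3 + 6.1605*q^2 + 1.554*q + 7.4185
(5) = -4*y^2 + 3*y + 3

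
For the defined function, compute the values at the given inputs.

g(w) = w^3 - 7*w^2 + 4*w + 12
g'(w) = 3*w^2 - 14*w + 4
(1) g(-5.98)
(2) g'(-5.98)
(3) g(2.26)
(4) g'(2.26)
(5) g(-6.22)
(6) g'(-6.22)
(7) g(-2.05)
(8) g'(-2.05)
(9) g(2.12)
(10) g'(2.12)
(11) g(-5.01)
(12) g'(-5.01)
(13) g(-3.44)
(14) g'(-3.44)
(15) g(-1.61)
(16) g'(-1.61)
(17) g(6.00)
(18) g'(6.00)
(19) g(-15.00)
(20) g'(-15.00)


(1) = -476.09
(2) = 195.00
(3) = -3.17
(4) = -12.32
(5) = -524.34
(6) = 207.15
(7) = -34.23
(8) = 45.31
(9) = -1.45
(10) = -12.20
(11) = -309.49
(12) = 149.44
(13) = -125.30
(14) = 87.66
(15) = -16.76
(16) = 34.32
(17) = 0.00
(18) = 28.00
(19) = -4998.00
(20) = 889.00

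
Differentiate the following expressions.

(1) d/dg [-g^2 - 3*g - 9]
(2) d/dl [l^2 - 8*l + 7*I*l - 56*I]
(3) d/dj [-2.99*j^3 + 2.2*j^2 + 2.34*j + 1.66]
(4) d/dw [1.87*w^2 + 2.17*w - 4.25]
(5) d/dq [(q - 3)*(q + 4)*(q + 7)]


(1) = -2*g - 3
(2) = 2*l - 8 + 7*I
(3) = -8.97*j^2 + 4.4*j + 2.34
(4) = 3.74*w + 2.17
(5) = 3*q^2 + 16*q - 5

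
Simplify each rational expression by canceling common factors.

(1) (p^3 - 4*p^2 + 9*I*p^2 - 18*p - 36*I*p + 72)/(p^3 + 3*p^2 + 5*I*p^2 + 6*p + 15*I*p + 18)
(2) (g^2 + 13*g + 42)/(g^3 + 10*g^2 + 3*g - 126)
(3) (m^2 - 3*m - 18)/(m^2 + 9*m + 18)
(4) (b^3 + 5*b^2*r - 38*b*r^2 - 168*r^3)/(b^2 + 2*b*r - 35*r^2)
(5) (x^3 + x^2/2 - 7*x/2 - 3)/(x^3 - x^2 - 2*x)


(1) = (p^2 + p*(-4 + 3*I) - 12*I)/(p^2 + p*(3 - I) - 3*I)
(2) = 1/(g - 3)
(3) = (m - 6)/(m + 6)
(4) = (-b^2 + 2*b*r + 24*r^2)/(-b + 5*r)
(5) = (2*x + 3)/(2*x)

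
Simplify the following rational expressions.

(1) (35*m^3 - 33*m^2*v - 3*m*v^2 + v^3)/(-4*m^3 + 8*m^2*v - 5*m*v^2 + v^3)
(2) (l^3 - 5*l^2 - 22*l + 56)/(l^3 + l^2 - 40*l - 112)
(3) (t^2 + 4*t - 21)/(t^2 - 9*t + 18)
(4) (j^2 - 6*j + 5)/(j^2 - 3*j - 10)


(1) = (-35*m^2 - 2*m*v + v^2)/(4*m^2 - 4*m*v + v^2)
(2) = (l - 2)/(l + 4)
(3) = (t + 7)/(t - 6)
(4) = (j - 1)/(j + 2)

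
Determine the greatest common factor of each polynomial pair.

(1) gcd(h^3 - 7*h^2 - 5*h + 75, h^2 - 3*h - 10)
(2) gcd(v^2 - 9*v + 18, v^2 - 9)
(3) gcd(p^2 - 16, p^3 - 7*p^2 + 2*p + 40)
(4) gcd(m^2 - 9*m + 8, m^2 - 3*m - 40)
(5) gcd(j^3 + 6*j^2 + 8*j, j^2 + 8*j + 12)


(1) = gcd((h - 5)^2*(h + 3), (h - 5)*(h + 2)) = h - 5
(2) = v - 3
(3) = gcd((p - 4)*(p + 4), (p - 5)*(p - 4)*(p + 2)) = p - 4
(4) = m - 8
(5) = j + 2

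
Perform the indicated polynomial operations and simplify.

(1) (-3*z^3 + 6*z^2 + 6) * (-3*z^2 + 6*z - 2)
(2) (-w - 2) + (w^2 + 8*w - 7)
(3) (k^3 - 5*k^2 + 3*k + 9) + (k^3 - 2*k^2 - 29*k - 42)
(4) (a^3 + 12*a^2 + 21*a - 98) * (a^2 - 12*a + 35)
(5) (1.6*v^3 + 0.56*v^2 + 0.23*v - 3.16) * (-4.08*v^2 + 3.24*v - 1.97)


(1) = 9*z^5 - 36*z^4 + 42*z^3 - 30*z^2 + 36*z - 12
(2) = w^2 + 7*w - 9
(3) = 2*k^3 - 7*k^2 - 26*k - 33
(4) = a^5 - 88*a^3 + 70*a^2 + 1911*a - 3430
(5) = -6.528*v^5 + 2.8992*v^4 - 2.276*v^3 + 12.5348*v^2 - 10.6915*v + 6.2252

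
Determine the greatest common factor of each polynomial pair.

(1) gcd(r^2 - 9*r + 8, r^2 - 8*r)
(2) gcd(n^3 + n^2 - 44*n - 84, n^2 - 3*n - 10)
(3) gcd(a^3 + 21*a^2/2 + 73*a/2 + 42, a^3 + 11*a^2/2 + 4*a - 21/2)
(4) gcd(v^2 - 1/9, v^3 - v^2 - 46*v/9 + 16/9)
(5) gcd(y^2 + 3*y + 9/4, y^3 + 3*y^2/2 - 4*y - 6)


(1) = gcd((r - 8)*(r - 1), r*(r - 8)) = r - 8
(2) = n + 2
(3) = gcd((a + 3)*(a + 7/2)*(a + 4), (a - 1)*(a + 3)*(a + 7/2)) = a^2 + 13*a/2 + 21/2
(4) = v - 1/3
(5) = gcd((y + 3/2)^2, (y - 2)*(y + 3/2)*(y + 2)) = y + 3/2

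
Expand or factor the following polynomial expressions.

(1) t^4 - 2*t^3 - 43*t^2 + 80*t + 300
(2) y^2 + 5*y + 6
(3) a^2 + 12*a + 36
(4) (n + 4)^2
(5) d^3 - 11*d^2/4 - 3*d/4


(1) = (t - 5)^2*(t + 2)*(t + 6)
(2) = (y + 2)*(y + 3)
(3) = (a + 6)^2
(4) = n^2 + 8*n + 16
(5) = d*(d - 3)*(d + 1/4)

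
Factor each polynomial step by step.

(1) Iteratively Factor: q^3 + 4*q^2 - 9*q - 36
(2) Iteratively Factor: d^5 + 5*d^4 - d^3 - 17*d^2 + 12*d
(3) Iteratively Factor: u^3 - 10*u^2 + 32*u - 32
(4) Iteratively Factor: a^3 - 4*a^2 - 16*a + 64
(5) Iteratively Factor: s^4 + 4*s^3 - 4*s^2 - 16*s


(1) = (q - 3)*(q^2 + 7*q + 12) = (q - 3)*(q + 3)*(q + 4)
(2) = (d + 4)*(d^4 + d^3 - 5*d^2 + 3*d) = (d + 3)*(d + 4)*(d^3 - 2*d^2 + d) = d*(d + 3)*(d + 4)*(d^2 - 2*d + 1) = d*(d - 1)*(d + 3)*(d + 4)*(d - 1)
(3) = (u - 4)*(u^2 - 6*u + 8) = (u - 4)^2*(u - 2)
(4) = (a - 4)*(a^2 - 16) = (a - 4)^2*(a + 4)
(5) = (s - 2)*(s^3 + 6*s^2 + 8*s) = (s - 2)*(s + 4)*(s^2 + 2*s) = s*(s - 2)*(s + 4)*(s + 2)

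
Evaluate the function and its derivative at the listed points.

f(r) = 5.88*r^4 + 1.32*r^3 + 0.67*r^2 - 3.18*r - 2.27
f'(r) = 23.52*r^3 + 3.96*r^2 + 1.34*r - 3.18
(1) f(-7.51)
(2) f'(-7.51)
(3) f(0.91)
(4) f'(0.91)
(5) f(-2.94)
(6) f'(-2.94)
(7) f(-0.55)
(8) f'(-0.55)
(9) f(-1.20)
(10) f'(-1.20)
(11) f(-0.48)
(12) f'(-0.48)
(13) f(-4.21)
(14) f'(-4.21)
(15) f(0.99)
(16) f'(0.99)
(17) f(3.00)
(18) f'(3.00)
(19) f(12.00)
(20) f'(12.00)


(1) = 18204.41
(2) = -9752.14
(3) = 0.42
(4) = 19.04
(5) = 418.63
(6) = -570.59
(7) = 0.00
(8) = -6.63
(9) = 12.42
(10) = -39.73
(11) = -0.42
(12) = -5.51
(13) = 1771.66
(14) = -1693.66
(15) = 2.17
(16) = 24.85
(17) = 506.14
(18) = 671.52
(19) = 124264.69
(20) = 41225.70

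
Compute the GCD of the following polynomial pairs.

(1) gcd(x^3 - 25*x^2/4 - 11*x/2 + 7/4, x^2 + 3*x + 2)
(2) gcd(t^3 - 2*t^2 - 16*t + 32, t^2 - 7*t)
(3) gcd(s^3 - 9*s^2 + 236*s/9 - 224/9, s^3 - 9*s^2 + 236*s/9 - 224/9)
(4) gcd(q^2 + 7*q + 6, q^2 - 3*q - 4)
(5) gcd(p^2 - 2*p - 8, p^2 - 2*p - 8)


(1) = gcd((x - 7)*(x - 1/4)*(x + 1), (x + 1)*(x + 2)) = x + 1
(2) = 1
(3) = s^3 - 9*s^2 + 236*s/9 - 224/9
(4) = q + 1
(5) = gcd((p - 4)*(p + 2), (p - 4)*(p + 2)) = p^2 - 2*p - 8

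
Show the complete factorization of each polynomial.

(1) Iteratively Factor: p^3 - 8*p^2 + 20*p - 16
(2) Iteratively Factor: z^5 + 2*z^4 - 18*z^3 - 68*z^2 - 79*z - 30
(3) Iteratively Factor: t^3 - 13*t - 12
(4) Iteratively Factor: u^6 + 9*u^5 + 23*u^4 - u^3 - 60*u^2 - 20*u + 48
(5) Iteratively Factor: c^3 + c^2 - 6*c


(1) = (p - 2)*(p^2 - 6*p + 8) = (p - 2)^2*(p - 4)
(2) = (z + 1)*(z^4 + z^3 - 19*z^2 - 49*z - 30) = (z + 1)^2*(z^3 - 19*z - 30) = (z - 5)*(z + 1)^2*(z^2 + 5*z + 6) = (z - 5)*(z + 1)^2*(z + 3)*(z + 2)
(3) = (t - 4)*(t^2 + 4*t + 3) = (t - 4)*(t + 3)*(t + 1)
(4) = (u + 4)*(u^5 + 5*u^4 + 3*u^3 - 13*u^2 - 8*u + 12) = (u + 3)*(u + 4)*(u^4 + 2*u^3 - 3*u^2 - 4*u + 4) = (u + 2)*(u + 3)*(u + 4)*(u^3 - 3*u + 2) = (u - 1)*(u + 2)*(u + 3)*(u + 4)*(u^2 + u - 2) = (u - 1)*(u + 2)^2*(u + 3)*(u + 4)*(u - 1)
(5) = (c)*(c^2 + c - 6) = c*(c + 3)*(c - 2)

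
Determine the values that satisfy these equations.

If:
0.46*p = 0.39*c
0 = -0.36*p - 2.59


Then:
c = -8.49
p = -7.19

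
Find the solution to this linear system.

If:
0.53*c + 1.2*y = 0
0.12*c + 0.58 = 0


Then:
c = -4.83
y = 2.13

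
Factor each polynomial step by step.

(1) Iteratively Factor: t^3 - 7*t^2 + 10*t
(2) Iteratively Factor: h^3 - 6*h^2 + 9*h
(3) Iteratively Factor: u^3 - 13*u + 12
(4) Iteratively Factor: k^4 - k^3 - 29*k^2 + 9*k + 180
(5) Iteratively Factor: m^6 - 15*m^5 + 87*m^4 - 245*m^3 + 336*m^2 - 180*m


(1) = (t)*(t^2 - 7*t + 10) = t*(t - 5)*(t - 2)
(2) = (h - 3)*(h^2 - 3*h) = (h - 3)^2*(h)
(3) = (u - 3)*(u^2 + 3*u - 4) = (u - 3)*(u + 4)*(u - 1)
(4) = (k + 3)*(k^3 - 4*k^2 - 17*k + 60) = (k - 5)*(k + 3)*(k^2 + k - 12) = (k - 5)*(k - 3)*(k + 3)*(k + 4)
(5) = (m)*(m^5 - 15*m^4 + 87*m^3 - 245*m^2 + 336*m - 180) = m*(m - 2)*(m^4 - 13*m^3 + 61*m^2 - 123*m + 90) = m*(m - 5)*(m - 2)*(m^3 - 8*m^2 + 21*m - 18) = m*(m - 5)*(m - 3)*(m - 2)*(m^2 - 5*m + 6) = m*(m - 5)*(m - 3)^2*(m - 2)*(m - 2)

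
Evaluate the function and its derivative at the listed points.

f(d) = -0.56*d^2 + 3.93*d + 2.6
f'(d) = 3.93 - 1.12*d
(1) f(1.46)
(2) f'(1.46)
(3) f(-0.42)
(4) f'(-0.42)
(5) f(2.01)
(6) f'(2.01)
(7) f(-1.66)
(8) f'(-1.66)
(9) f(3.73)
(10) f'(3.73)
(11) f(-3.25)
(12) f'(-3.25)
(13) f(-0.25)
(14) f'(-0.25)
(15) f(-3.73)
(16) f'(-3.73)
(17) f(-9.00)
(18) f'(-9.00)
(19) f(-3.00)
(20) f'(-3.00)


(1) = 7.14
(2) = 2.29
(3) = 0.85
(4) = 4.40
(5) = 8.24
(6) = 1.68
(7) = -5.47
(8) = 5.79
(9) = 9.47
(10) = -0.25
(11) = -16.09
(12) = 7.57
(13) = 1.58
(14) = 4.21
(15) = -19.85
(16) = 8.11
(17) = -78.13
(18) = 14.01
(19) = -14.23
(20) = 7.29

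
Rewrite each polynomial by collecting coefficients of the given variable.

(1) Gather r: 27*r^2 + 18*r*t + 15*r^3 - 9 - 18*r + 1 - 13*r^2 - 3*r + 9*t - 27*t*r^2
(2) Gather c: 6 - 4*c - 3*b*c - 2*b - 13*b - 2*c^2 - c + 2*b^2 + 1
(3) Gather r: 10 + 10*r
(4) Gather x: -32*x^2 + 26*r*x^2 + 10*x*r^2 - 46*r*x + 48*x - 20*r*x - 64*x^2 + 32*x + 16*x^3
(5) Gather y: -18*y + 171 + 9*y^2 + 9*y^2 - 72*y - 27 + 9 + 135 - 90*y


(1) = 15*r^3 + r^2*(14 - 27*t) + r*(18*t - 21) + 9*t - 8
(2) = 2*b^2 - 15*b - 2*c^2 + c*(-3*b - 5) + 7
(3) = 10*r + 10
(4) = 16*x^3 + x^2*(26*r - 96) + x*(10*r^2 - 66*r + 80)
(5) = 18*y^2 - 180*y + 288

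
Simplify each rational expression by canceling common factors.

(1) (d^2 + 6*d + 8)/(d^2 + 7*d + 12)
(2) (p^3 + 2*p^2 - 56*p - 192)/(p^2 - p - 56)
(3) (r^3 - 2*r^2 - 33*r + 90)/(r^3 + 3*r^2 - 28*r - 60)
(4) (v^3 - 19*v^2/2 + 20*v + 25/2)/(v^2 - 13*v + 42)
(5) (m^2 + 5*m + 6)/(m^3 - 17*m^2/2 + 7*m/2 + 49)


(1) = (d + 2)/(d + 3)
(2) = (p^2 + 10*p + 24)/(p + 7)
(3) = (r - 3)/(r + 2)
(4) = (2*v^3 - 19*v^2 + 40*v + 25)/(2*v^2 - 26*v + 84)
(5) = (2*m + 6)/(2*m^2 - 21*m + 49)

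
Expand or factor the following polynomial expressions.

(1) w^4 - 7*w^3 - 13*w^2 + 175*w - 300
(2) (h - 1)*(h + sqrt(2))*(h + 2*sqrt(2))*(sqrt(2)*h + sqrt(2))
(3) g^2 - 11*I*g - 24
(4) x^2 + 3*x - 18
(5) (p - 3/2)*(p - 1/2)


(1) = (w - 5)*(w - 4)*(w - 3)*(w + 5)
(2) = sqrt(2)*h^4 + 6*h^3 + 3*sqrt(2)*h^2 - 6*h - 4*sqrt(2)
(3) = (g - 8*I)*(g - 3*I)
(4) = (x - 3)*(x + 6)
(5) = p^2 - 2*p + 3/4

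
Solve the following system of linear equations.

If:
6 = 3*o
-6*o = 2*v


Then:
o = 2
v = -6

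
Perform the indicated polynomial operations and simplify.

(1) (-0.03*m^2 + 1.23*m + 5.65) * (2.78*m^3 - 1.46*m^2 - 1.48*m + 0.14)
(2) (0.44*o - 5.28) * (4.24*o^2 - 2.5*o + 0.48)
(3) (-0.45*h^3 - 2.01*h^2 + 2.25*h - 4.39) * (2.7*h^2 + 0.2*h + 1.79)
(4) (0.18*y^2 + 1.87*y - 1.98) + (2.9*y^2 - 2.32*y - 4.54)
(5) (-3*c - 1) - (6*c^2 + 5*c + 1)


(1) = -0.0834*m^5 + 3.4632*m^4 + 13.9556*m^3 - 10.0736*m^2 - 8.1898*m + 0.791
(2) = 1.8656*o^3 - 23.4872*o^2 + 13.4112*o - 2.5344
(3) = -1.215*h^5 - 5.517*h^4 + 4.8675*h^3 - 15.0009*h^2 + 3.1495*h - 7.8581
(4) = 3.08*y^2 - 0.45*y - 6.52
(5) = -6*c^2 - 8*c - 2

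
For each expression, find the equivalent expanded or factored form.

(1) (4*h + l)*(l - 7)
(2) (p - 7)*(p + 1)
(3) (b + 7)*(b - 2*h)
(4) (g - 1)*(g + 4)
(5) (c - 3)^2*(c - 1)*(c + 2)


(1) = 4*h*l - 28*h + l^2 - 7*l
(2) = p^2 - 6*p - 7
(3) = b^2 - 2*b*h + 7*b - 14*h
(4) = g^2 + 3*g - 4
(5) = c^4 - 5*c^3 + c^2 + 21*c - 18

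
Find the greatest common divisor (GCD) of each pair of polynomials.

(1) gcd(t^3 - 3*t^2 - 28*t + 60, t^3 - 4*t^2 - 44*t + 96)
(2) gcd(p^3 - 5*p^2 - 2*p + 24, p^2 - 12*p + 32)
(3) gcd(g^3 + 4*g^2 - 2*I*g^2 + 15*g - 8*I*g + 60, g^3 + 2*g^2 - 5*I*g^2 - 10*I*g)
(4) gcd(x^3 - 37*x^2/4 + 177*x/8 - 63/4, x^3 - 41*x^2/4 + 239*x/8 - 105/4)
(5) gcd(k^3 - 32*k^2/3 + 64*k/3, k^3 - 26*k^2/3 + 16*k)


(1) = gcd((t - 6)*(t - 2)*(t + 5), (t - 8)*(t - 2)*(t + 6)) = t - 2
(2) = gcd((p - 4)*(p - 3)*(p + 2), (p - 8)*(p - 4)) = p - 4
(3) = g - 5*I
(4) = gcd((x - 6)*(x - 7/4)*(x - 3/2), (x - 6)*(x - 5/2)*(x - 7/4)) = x^2 - 31*x/4 + 21/2
(5) = k^2 - 8*k/3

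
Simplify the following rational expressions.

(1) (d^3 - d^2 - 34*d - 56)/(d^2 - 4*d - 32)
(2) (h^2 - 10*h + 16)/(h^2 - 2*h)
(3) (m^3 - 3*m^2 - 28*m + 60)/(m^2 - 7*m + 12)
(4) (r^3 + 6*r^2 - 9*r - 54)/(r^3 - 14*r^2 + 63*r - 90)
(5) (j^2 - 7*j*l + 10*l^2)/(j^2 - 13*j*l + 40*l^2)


(1) = (d^2 - 5*d - 14)/(d - 8)
(2) = (h - 8)/h
(3) = (m^3 - 3*m^2 - 28*m + 60)/(m^2 - 7*m + 12)
(4) = (r^2 + 9*r + 18)/(r^2 - 11*r + 30)
(5) = (j - 2*l)/(j - 8*l)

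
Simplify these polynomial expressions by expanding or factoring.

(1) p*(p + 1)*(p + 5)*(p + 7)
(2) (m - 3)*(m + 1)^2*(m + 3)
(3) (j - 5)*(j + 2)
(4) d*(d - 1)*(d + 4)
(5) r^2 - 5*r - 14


(1) = p^4 + 13*p^3 + 47*p^2 + 35*p
(2) = m^4 + 2*m^3 - 8*m^2 - 18*m - 9
(3) = j^2 - 3*j - 10
(4) = d^3 + 3*d^2 - 4*d
(5) = (r - 7)*(r + 2)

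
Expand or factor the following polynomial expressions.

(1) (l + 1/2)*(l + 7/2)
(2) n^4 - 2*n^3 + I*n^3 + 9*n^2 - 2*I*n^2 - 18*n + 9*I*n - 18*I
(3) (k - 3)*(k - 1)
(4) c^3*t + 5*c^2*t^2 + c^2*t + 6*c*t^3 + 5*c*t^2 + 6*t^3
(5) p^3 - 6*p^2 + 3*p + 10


(1) = l^2 + 4*l + 7/4
(2) = (n - 2)*(n - 3*I)*(n + I)*(n + 3*I)
(3) = k^2 - 4*k + 3
(4) = (c + 2*t)*(c + 3*t)*(c*t + t)
(5) = (p - 5)*(p - 2)*(p + 1)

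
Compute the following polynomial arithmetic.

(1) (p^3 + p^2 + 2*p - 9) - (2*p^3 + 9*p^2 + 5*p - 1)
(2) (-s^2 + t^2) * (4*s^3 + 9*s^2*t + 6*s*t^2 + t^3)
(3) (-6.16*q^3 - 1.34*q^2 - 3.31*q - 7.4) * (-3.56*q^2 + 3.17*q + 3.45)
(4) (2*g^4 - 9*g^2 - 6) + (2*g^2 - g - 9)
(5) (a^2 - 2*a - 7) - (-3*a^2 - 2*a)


(1) = -p^3 - 8*p^2 - 3*p - 8
(2) = -4*s^5 - 9*s^4*t - 2*s^3*t^2 + 8*s^2*t^3 + 6*s*t^4 + t^5
(3) = 21.9296*q^5 - 14.7568*q^4 - 13.7162*q^3 + 11.2283*q^2 - 34.8775*q - 25.53
(4) = 2*g^4 - 7*g^2 - g - 15
(5) = 4*a^2 - 7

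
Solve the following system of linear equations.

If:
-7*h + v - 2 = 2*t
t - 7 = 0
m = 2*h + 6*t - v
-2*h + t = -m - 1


Then:
h = 34/7
m = 12/7
t = 7
v = 50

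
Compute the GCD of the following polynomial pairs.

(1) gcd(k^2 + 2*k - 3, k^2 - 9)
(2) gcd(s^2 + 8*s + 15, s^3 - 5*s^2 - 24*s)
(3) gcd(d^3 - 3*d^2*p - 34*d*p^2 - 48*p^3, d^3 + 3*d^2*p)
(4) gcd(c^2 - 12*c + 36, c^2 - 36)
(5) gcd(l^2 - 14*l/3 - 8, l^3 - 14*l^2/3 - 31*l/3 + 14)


(1) = k + 3
(2) = s + 3
(3) = gcd((d - 8*p)*(d + 2*p)*(d + 3*p), d^2*(d + 3*p)) = d + 3*p
(4) = gcd((c - 6)^2, (c - 6)*(c + 6)) = c - 6
(5) = gcd((l - 6)*(l + 4/3), (l - 6)*(l - 1)*(l + 7/3)) = l - 6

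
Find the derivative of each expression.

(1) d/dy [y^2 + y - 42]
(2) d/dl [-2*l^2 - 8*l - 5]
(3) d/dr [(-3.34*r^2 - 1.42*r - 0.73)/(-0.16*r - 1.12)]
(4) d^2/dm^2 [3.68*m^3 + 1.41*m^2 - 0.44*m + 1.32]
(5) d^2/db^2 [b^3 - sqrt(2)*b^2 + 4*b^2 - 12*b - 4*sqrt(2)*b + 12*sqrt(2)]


(1) = 2*y + 1
(2) = -4*l - 8
(3) = (0.5344*r^2 + 7.4816*r + 1.4736)/(0.0256*r^2 + 0.3584*r + 1.2544)
(4) = 22.08*m + 2.82
(5) = 6*b - 2*sqrt(2) + 8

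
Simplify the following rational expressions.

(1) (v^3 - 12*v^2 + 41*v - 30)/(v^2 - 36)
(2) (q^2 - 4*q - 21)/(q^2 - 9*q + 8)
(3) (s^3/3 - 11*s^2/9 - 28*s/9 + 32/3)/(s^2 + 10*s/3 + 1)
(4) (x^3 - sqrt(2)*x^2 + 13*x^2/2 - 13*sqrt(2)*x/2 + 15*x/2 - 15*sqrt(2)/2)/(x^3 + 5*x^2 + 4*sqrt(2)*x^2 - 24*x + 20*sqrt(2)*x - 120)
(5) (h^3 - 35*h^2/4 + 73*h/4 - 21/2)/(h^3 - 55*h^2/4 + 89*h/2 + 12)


(1) = (v^2 - 6*v + 5)/(v + 6)
(2) = (q^2 - 4*q - 21)/(q^2 - 9*q + 8)
(3) = (3*s^2 - 20*s + 32)/(9*s + 3)
(4) = (2*x^2 + x*(3 - 2*sqrt(2)) - 3*sqrt(2))/(2*x^2 + 8*sqrt(2)*x - 48)
(5) = (4*h^2 - 11*h + 7)/(4*h^2 - 31*h - 8)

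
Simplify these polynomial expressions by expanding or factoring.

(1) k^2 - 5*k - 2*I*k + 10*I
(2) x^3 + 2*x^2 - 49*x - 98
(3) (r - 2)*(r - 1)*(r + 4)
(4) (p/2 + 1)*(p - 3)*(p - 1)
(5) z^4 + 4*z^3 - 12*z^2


(1) = (k - 5)*(k - 2*I)
(2) = (x - 7)*(x + 2)*(x + 7)
(3) = r^3 + r^2 - 10*r + 8
(4) = p^3/2 - p^2 - 5*p/2 + 3
(5) = z^2*(z - 2)*(z + 6)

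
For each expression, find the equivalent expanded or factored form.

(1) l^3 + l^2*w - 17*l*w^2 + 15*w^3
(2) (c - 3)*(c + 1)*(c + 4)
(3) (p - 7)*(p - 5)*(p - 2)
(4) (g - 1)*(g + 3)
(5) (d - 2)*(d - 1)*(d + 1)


(1) = (l - 3*w)*(l - w)*(l + 5*w)
(2) = c^3 + 2*c^2 - 11*c - 12
(3) = p^3 - 14*p^2 + 59*p - 70
(4) = g^2 + 2*g - 3
(5) = d^3 - 2*d^2 - d + 2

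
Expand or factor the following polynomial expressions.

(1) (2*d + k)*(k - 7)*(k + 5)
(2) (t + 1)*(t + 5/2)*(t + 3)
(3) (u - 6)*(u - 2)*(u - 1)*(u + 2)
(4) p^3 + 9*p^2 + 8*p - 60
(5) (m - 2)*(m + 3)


(1) = 2*d*k^2 - 4*d*k - 70*d + k^3 - 2*k^2 - 35*k
(2) = t^3 + 13*t^2/2 + 13*t + 15/2
(3) = u^4 - 7*u^3 + 2*u^2 + 28*u - 24
(4) = (p - 2)*(p + 5)*(p + 6)
(5) = m^2 + m - 6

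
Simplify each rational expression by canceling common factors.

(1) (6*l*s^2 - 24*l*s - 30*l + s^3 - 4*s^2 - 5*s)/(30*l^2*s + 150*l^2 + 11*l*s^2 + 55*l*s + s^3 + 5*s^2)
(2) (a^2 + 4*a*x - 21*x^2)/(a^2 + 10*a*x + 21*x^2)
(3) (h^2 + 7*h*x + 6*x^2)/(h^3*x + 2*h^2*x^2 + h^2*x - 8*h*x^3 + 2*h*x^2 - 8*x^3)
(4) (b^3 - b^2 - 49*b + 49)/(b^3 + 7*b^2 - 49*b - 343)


(1) = (s^2 - 4*s - 5)/(5*l*s + 25*l + s^2 + 5*s)
(2) = (a - 3*x)/(a + 3*x)
(3) = (-h^2 - 7*h*x - 6*x^2)/(-h^3*x - 2*h^2*x^2 - h^2*x + 8*h*x^3 - 2*h*x^2 + 8*x^3)
(4) = (b - 1)/(b + 7)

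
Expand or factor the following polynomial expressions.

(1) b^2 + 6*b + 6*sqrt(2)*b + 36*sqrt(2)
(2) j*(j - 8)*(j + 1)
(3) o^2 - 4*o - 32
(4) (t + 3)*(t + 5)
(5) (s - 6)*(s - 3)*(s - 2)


(1) = (b + 6)*(b + 6*sqrt(2))
(2) = j^3 - 7*j^2 - 8*j
(3) = (o - 8)*(o + 4)
(4) = t^2 + 8*t + 15
(5) = s^3 - 11*s^2 + 36*s - 36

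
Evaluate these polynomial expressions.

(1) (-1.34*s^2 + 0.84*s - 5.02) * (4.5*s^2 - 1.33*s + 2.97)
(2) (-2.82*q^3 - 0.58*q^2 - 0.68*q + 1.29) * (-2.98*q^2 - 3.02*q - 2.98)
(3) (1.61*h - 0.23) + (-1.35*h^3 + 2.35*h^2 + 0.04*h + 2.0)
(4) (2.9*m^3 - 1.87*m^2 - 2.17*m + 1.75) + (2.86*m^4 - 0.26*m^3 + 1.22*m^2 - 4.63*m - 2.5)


(1) = -6.03*s^4 + 5.5622*s^3 - 27.687*s^2 + 9.1714*s - 14.9094
(2) = 8.4036*q^5 + 10.2448*q^4 + 12.1816*q^3 - 0.0622*q^2 - 1.8694*q - 3.8442
(3) = -1.35*h^3 + 2.35*h^2 + 1.65*h + 1.77
(4) = 2.86*m^4 + 2.64*m^3 - 0.65*m^2 - 6.8*m - 0.75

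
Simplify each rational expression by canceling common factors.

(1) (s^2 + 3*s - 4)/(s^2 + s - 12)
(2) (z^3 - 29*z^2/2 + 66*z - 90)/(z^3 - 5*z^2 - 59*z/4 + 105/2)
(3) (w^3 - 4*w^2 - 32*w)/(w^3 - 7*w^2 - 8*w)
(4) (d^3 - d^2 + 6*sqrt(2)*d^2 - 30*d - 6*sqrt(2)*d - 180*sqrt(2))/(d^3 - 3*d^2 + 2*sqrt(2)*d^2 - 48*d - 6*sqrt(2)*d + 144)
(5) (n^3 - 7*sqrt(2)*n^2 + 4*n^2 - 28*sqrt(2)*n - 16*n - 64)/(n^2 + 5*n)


(1) = (s - 1)/(s - 3)
(2) = (2*z - 12)/(2*z + 7)
(3) = (w + 4)/(w + 1)
(4) = (d^2 - d - 30)/(d^2 + d*(-4*sqrt(2) - 3) + 12*sqrt(2))
(5) = (n^3 + n^2*(4 - 7*sqrt(2)) + n*(-28*sqrt(2) - 16) - 64)/(n^2 + 5*n)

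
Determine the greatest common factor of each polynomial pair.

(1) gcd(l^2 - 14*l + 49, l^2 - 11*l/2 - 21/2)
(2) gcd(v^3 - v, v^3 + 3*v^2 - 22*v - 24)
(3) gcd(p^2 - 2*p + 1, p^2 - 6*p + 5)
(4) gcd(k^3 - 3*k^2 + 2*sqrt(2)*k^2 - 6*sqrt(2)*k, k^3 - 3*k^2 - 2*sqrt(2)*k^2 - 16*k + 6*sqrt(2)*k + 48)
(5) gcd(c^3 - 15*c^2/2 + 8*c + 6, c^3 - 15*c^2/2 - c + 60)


(1) = gcd((l - 7)^2, (l - 7)*(l + 3/2)) = l - 7
(2) = gcd(v*(v - 1)*(v + 1), (v - 4)*(v + 1)*(v + 6)) = v + 1
(3) = gcd((p - 1)^2, (p - 5)*(p - 1)) = p - 1
(4) = k^2 + k*(-3 + 2*sqrt(2)) - 6*sqrt(2)
(5) = c - 6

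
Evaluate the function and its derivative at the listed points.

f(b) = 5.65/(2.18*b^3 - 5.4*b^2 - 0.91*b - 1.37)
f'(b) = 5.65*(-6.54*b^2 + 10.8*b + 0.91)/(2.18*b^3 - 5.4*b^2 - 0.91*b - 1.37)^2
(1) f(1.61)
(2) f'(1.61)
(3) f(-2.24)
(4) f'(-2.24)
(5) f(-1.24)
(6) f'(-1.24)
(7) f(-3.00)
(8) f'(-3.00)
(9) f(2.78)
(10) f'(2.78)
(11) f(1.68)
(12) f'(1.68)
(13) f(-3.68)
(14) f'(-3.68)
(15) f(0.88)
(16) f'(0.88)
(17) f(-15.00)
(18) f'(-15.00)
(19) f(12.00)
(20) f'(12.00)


(1) = -0.73
(2) = 0.13
(3) = -0.11
(4) = -0.12
(5) = -0.44
(6) = -0.79
(7) = -0.05
(8) = -0.05
(9) = 4.69
(10) = -76.43
(11) = -0.72
(12) = 0.06
(13) = -0.03
(14) = -0.02
(15) = -1.16
(16) = 1.28
(17) = -0.00
(18) = -0.00
(19) = 0.00
(20) = -0.00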